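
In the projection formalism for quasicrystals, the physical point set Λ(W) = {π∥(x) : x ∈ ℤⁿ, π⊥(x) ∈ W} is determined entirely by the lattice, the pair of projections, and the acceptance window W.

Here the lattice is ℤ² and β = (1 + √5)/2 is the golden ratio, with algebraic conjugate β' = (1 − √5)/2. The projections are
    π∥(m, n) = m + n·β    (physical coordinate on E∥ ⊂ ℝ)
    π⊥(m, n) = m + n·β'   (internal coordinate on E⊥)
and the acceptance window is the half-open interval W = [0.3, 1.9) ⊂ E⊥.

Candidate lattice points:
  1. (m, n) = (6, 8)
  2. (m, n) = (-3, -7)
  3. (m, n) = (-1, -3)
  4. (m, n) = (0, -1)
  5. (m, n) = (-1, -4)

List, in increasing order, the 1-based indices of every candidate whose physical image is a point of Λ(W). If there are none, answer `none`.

1, 2, 3, 4, 5

Compute β' = (1−√5)/2 = -0.6180, so π⊥(m,n) = m -0.6180·n.
#1 (6,8): internal coord 6 + (8)·β' = +1.0557; +1.0557 ∈ [0.3, 1.9) → IN Λ
#2 (-3,-7): internal coord -3 + (-7)·β' = +1.3262; +1.3262 ∈ [0.3, 1.9) → IN Λ
#3 (-1,-3): internal coord -1 + (-3)·β' = +0.8541; +0.8541 ∈ [0.3, 1.9) → IN Λ
#4 (0,-1): internal coord 0 + (-1)·β' = +0.6180; +0.6180 ∈ [0.3, 1.9) → IN Λ
#5 (-1,-4): internal coord -1 + (-4)·β' = +1.4721; +1.4721 ∈ [0.3, 1.9) → IN Λ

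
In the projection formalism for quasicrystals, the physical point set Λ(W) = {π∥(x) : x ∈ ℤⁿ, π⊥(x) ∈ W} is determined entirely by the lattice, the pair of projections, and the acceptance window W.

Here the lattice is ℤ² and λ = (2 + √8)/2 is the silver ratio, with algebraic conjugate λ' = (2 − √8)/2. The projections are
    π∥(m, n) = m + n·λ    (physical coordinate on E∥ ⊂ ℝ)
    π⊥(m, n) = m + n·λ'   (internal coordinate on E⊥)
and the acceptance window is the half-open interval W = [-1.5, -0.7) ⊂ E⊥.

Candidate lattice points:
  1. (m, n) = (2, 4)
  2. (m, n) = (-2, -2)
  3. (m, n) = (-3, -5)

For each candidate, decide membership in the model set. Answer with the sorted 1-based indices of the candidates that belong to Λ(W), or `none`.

Numerically λ ≈ 2.414214 and λ' = −1/λ ≈ -0.414214.
#1 (2,4): internal coord 2 + (4)·λ' = +0.343146; +0.343146 ∉ [-1.5, -0.7) → out
#2 (-2,-2): internal coord -2 + (-2)·λ' = -1.171573; -1.171573 ∈ [-1.5, -0.7) → IN Λ
#3 (-3,-5): internal coord -3 + (-5)·λ' = -0.928932; -0.928932 ∈ [-1.5, -0.7) → IN Λ

2, 3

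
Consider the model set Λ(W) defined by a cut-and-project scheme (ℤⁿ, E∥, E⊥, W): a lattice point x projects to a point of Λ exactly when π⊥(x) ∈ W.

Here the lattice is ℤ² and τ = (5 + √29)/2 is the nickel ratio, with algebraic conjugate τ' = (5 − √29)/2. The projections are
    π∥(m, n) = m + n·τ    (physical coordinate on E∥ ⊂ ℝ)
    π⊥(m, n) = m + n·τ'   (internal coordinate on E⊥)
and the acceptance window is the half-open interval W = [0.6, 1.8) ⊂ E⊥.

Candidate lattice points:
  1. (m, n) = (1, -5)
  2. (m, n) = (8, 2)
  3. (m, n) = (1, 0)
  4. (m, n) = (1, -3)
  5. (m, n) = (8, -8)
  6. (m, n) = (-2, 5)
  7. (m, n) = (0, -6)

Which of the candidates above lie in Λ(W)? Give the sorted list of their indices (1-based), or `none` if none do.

3, 4, 7

Compute τ' = (5−√29)/2 = -0.1926, so π⊥(m,n) = m -0.1926·n.
[1] lift (1,-5): star map gives 1.9629; window check 0.6 ≤ 1.9629 < 1.8 is false → out
[2] lift (8,2): star map gives 7.6148; window check 0.6 ≤ 7.6148 < 1.8 is false → out
[3] lift (1,0): star map gives 1.0000; window check 0.6 ≤ 1.0000 < 1.8 is true → IN Λ
[4] lift (1,-3): star map gives 1.5777; window check 0.6 ≤ 1.5777 < 1.8 is true → IN Λ
[5] lift (8,-8): star map gives 9.5407; window check 0.6 ≤ 9.5407 < 1.8 is false → out
[6] lift (-2,5): star map gives -2.9629; window check 0.6 ≤ -2.9629 < 1.8 is false → out
[7] lift (0,-6): star map gives 1.1555; window check 0.6 ≤ 1.1555 < 1.8 is true → IN Λ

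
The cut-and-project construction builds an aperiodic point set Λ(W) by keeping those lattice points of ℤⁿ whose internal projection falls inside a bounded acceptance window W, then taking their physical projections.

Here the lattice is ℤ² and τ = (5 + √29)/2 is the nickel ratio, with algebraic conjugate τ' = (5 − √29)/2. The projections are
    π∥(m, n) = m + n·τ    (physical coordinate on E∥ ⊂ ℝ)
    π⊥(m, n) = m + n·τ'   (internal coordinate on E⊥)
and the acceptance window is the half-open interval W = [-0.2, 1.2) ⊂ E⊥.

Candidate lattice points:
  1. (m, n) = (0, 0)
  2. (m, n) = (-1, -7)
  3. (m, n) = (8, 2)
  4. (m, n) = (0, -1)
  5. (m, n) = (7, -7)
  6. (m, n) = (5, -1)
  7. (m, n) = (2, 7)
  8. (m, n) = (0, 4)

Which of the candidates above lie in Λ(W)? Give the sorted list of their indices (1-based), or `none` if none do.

τ' = (5−√29)/2 ≈ -0.1926.
#1 (0,0): internal coord 0 + (0)·τ' = +0.0000; +0.0000 ∈ [-0.2, 1.2) → IN Λ
#2 (-1,-7): internal coord -1 + (-7)·τ' = +0.3481; +0.3481 ∈ [-0.2, 1.2) → IN Λ
#3 (8,2): internal coord 8 + (2)·τ' = +7.6148; +7.6148 ∉ [-0.2, 1.2) → out
#4 (0,-1): internal coord 0 + (-1)·τ' = +0.1926; +0.1926 ∈ [-0.2, 1.2) → IN Λ
#5 (7,-7): internal coord 7 + (-7)·τ' = +8.3481; +8.3481 ∉ [-0.2, 1.2) → out
#6 (5,-1): internal coord 5 + (-1)·τ' = +5.1926; +5.1926 ∉ [-0.2, 1.2) → out
#7 (2,7): internal coord 2 + (7)·τ' = +0.6519; +0.6519 ∈ [-0.2, 1.2) → IN Λ
#8 (0,4): internal coord 0 + (4)·τ' = -0.7703; -0.7703 ∉ [-0.2, 1.2) → out

1, 2, 4, 7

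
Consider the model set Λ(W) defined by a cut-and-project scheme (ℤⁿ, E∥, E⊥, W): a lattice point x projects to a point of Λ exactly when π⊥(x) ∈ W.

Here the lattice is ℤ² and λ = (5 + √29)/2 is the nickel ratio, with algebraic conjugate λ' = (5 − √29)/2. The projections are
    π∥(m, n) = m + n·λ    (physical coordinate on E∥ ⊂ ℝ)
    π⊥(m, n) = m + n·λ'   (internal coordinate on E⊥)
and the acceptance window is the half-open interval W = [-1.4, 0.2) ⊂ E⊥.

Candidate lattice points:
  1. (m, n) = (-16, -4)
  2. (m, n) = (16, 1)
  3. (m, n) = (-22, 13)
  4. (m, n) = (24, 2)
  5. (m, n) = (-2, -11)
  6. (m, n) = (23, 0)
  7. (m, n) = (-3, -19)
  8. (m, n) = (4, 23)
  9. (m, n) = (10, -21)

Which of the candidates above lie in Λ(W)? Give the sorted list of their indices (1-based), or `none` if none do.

5, 8

Compute λ' = (5−√29)/2 = -0.192582, so π⊥(m,n) = m -0.192582·n.
#1 (-16,-4): internal coord -16 + (-4)·λ' = -15.229670; -15.229670 ∉ [-1.4, 0.2) → out
#2 (16,1): internal coord 16 + (1)·λ' = +15.807418; +15.807418 ∉ [-1.4, 0.2) → out
#3 (-22,13): internal coord -22 + (13)·λ' = -24.503571; -24.503571 ∉ [-1.4, 0.2) → out
#4 (24,2): internal coord 24 + (2)·λ' = +23.614835; +23.614835 ∉ [-1.4, 0.2) → out
#5 (-2,-11): internal coord -2 + (-11)·λ' = +0.118406; +0.118406 ∈ [-1.4, 0.2) → IN Λ
#6 (23,0): internal coord 23 + (0)·λ' = +23.000000; +23.000000 ∉ [-1.4, 0.2) → out
#7 (-3,-19): internal coord -3 + (-19)·λ' = +0.659066; +0.659066 ∉ [-1.4, 0.2) → out
#8 (4,23): internal coord 4 + (23)·λ' = -0.429395; -0.429395 ∈ [-1.4, 0.2) → IN Λ
#9 (10,-21): internal coord 10 + (-21)·λ' = +14.044230; +14.044230 ∉ [-1.4, 0.2) → out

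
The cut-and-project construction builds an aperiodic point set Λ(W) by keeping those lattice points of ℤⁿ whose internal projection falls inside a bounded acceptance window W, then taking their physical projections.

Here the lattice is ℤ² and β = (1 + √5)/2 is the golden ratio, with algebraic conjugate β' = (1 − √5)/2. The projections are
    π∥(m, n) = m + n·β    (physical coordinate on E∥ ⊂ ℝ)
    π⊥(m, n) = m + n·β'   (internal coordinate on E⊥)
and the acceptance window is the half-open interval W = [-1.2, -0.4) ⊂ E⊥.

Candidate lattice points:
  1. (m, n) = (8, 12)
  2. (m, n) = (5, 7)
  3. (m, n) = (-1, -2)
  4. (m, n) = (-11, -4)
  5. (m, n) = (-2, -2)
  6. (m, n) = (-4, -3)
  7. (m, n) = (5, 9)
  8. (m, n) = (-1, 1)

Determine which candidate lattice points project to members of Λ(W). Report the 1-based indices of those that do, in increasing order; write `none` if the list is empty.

5, 7

β' = (1−√5)/2 ≈ -0.6180.
#1 (8,12): internal coord 8 + (12)·β' = +0.5836; +0.5836 ∉ [-1.2, -0.4) → out
#2 (5,7): internal coord 5 + (7)·β' = +0.6738; +0.6738 ∉ [-1.2, -0.4) → out
#3 (-1,-2): internal coord -1 + (-2)·β' = +0.2361; +0.2361 ∉ [-1.2, -0.4) → out
#4 (-11,-4): internal coord -11 + (-4)·β' = -8.5279; -8.5279 ∉ [-1.2, -0.4) → out
#5 (-2,-2): internal coord -2 + (-2)·β' = -0.7639; -0.7639 ∈ [-1.2, -0.4) → IN Λ
#6 (-4,-3): internal coord -4 + (-3)·β' = -2.1459; -2.1459 ∉ [-1.2, -0.4) → out
#7 (5,9): internal coord 5 + (9)·β' = -0.5623; -0.5623 ∈ [-1.2, -0.4) → IN Λ
#8 (-1,1): internal coord -1 + (1)·β' = -1.6180; -1.6180 ∉ [-1.2, -0.4) → out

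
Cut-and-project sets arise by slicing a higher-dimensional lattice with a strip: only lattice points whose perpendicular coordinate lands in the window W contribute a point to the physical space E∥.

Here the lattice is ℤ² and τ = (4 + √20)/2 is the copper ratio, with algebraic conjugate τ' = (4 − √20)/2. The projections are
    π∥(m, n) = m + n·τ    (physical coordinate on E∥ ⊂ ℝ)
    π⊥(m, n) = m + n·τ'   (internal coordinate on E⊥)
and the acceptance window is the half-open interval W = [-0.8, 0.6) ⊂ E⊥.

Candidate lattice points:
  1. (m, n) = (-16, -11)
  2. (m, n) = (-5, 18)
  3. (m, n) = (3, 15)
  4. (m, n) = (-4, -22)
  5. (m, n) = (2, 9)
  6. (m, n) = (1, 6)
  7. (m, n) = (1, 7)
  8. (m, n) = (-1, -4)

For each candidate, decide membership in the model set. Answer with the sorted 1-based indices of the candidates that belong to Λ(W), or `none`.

3, 5, 6, 7, 8

τ' = (4−√20)/2 ≈ -0.23607.
[1] lift (-16,-11): star map gives -13.40325; window check -0.8 ≤ -13.40325 < 0.6 is false → out
[2] lift (-5,18): star map gives -9.24922; window check -0.8 ≤ -9.24922 < 0.6 is false → out
[3] lift (3,15): star map gives -0.54102; window check -0.8 ≤ -0.54102 < 0.6 is true → IN Λ
[4] lift (-4,-22): star map gives 1.19350; window check -0.8 ≤ 1.19350 < 0.6 is false → out
[5] lift (2,9): star map gives -0.12461; window check -0.8 ≤ -0.12461 < 0.6 is true → IN Λ
[6] lift (1,6): star map gives -0.41641; window check -0.8 ≤ -0.41641 < 0.6 is true → IN Λ
[7] lift (1,7): star map gives -0.65248; window check -0.8 ≤ -0.65248 < 0.6 is true → IN Λ
[8] lift (-1,-4): star map gives -0.05573; window check -0.8 ≤ -0.05573 < 0.6 is true → IN Λ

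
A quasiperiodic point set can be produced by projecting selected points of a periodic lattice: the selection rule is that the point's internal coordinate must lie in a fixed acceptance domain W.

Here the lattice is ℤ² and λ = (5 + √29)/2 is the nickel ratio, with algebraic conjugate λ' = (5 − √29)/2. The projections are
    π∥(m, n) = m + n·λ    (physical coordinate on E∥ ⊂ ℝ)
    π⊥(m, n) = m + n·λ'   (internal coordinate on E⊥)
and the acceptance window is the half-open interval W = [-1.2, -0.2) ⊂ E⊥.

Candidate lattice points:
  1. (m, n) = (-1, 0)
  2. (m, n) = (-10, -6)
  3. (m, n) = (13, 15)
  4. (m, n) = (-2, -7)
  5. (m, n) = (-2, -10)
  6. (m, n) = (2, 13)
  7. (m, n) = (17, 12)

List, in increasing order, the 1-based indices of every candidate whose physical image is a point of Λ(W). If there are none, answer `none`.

1, 4, 6

Compute λ' = (5−√29)/2 = -0.192582, so π⊥(m,n) = m -0.192582·n.
candidate 1: (m,n)=(-1,0) → π∥ = -1+0·λ ≈ -1.000000, π⊥ = -1+0·λ' ≈ -1.000000 ∈ [-1.2, -0.2) ⇒ IN Λ
candidate 2: (m,n)=(-10,-6) → π∥ = -10-6·λ ≈ -41.155494, π⊥ = -10-6·λ' ≈ -8.844506 ∉ [-1.2, -0.2) ⇒ out
candidate 3: (m,n)=(13,15) → π∥ = 13+15·λ ≈ 90.888736, π⊥ = 13+15·λ' ≈ 10.111264 ∉ [-1.2, -0.2) ⇒ out
candidate 4: (m,n)=(-2,-7) → π∥ = -2-7·λ ≈ -38.348077, π⊥ = -2-7·λ' ≈ -0.651923 ∈ [-1.2, -0.2) ⇒ IN Λ
candidate 5: (m,n)=(-2,-10) → π∥ = -2-10·λ ≈ -53.925824, π⊥ = -2-10·λ' ≈ -0.074176 ∉ [-1.2, -0.2) ⇒ out
candidate 6: (m,n)=(2,13) → π∥ = 2+13·λ ≈ 69.503571, π⊥ = 2+13·λ' ≈ -0.503571 ∈ [-1.2, -0.2) ⇒ IN Λ
candidate 7: (m,n)=(17,12) → π∥ = 17+12·λ ≈ 79.310989, π⊥ = 17+12·λ' ≈ 14.689011 ∉ [-1.2, -0.2) ⇒ out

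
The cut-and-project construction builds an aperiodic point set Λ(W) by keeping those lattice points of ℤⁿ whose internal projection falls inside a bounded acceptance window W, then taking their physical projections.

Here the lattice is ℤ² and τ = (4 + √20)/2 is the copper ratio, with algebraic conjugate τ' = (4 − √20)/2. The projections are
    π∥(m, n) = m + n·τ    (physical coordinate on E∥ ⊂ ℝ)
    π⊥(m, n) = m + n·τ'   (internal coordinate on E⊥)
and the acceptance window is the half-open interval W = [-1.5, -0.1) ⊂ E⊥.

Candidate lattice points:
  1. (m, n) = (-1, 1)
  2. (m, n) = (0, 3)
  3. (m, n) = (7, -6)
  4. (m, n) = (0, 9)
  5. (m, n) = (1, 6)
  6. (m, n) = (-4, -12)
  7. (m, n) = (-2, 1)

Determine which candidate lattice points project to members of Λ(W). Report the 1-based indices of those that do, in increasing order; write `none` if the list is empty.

1, 2, 5, 6

Numerically τ ≈ 4.23607 and τ' = −1/τ ≈ -0.23607.
candidate 1: (m,n)=(-1,1) → π∥ = -1+1·τ ≈ 3.23607, π⊥ = -1+1·τ' ≈ -1.23607 ∈ [-1.5, -0.1) ⇒ IN Λ
candidate 2: (m,n)=(0,3) → π∥ = 0+3·τ ≈ 12.70820, π⊥ = 0+3·τ' ≈ -0.70820 ∈ [-1.5, -0.1) ⇒ IN Λ
candidate 3: (m,n)=(7,-6) → π∥ = 7-6·τ ≈ -18.41641, π⊥ = 7-6·τ' ≈ 8.41641 ∉ [-1.5, -0.1) ⇒ out
candidate 4: (m,n)=(0,9) → π∥ = 0+9·τ ≈ 38.12461, π⊥ = 0+9·τ' ≈ -2.12461 ∉ [-1.5, -0.1) ⇒ out
candidate 5: (m,n)=(1,6) → π∥ = 1+6·τ ≈ 26.41641, π⊥ = 1+6·τ' ≈ -0.41641 ∈ [-1.5, -0.1) ⇒ IN Λ
candidate 6: (m,n)=(-4,-12) → π∥ = -4-12·τ ≈ -54.83282, π⊥ = -4-12·τ' ≈ -1.16718 ∈ [-1.5, -0.1) ⇒ IN Λ
candidate 7: (m,n)=(-2,1) → π∥ = -2+1·τ ≈ 2.23607, π⊥ = -2+1·τ' ≈ -2.23607 ∉ [-1.5, -0.1) ⇒ out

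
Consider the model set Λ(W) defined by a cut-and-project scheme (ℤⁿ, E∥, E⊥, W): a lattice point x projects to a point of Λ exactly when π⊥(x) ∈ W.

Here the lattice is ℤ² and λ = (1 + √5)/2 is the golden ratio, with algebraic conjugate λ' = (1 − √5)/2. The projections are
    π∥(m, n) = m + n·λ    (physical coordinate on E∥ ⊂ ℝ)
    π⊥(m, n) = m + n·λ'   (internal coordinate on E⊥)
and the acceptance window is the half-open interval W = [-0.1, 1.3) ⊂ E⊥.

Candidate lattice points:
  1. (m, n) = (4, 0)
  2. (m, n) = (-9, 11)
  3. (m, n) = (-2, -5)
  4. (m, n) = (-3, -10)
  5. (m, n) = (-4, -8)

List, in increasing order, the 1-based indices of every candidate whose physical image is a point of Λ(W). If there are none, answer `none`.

3, 5

λ' = (1−√5)/2 ≈ -0.61803.
#1 (4,0): internal coord 4 + (0)·λ' = +4.00000; +4.00000 ∉ [-0.1, 1.3) → out
#2 (-9,11): internal coord -9 + (11)·λ' = -15.79837; -15.79837 ∉ [-0.1, 1.3) → out
#3 (-2,-5): internal coord -2 + (-5)·λ' = +1.09017; +1.09017 ∈ [-0.1, 1.3) → IN Λ
#4 (-3,-10): internal coord -3 + (-10)·λ' = +3.18034; +3.18034 ∉ [-0.1, 1.3) → out
#5 (-4,-8): internal coord -4 + (-8)·λ' = +0.94427; +0.94427 ∈ [-0.1, 1.3) → IN Λ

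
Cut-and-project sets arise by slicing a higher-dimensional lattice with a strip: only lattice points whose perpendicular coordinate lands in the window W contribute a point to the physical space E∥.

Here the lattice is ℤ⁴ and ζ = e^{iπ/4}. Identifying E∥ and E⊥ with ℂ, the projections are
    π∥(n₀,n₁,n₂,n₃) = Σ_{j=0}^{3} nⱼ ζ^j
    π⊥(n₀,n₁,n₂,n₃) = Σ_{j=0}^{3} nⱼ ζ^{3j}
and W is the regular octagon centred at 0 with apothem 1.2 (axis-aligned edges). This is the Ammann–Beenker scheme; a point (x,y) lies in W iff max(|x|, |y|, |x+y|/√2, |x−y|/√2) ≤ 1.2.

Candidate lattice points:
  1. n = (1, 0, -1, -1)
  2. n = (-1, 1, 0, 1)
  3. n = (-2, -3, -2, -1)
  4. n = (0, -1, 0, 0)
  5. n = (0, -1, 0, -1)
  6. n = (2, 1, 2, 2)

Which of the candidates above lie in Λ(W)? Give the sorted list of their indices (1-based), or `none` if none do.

With ζ = e^{iπ/4} the internal vectors are ζ^0,ζ^3,ζ^6,ζ^9.
#1 (1, 0, -1, -1): internal (0.29289, 0.29289); octagon support 0.41421 vs apothem 1.2 → ∈ W
#2 (-1, 1, 0, 1): internal (-1.00000, 1.41421); octagon support 1.70711 vs apothem 1.2 → ∉ W
#3 (-2, -3, -2, -1): internal (-0.58579, -0.82843); octagon support 1.00000 vs apothem 1.2 → ∈ W
#4 (0, -1, 0, 0): internal (0.70711, -0.70711); octagon support 1.00000 vs apothem 1.2 → ∈ W
#5 (0, -1, 0, -1): internal (0.00000, -1.41421); octagon support 1.41421 vs apothem 1.2 → ∉ W
#6 (2, 1, 2, 2): internal (2.70711, 0.12132); octagon support 2.70711 vs apothem 1.2 → ∉ W

1, 3, 4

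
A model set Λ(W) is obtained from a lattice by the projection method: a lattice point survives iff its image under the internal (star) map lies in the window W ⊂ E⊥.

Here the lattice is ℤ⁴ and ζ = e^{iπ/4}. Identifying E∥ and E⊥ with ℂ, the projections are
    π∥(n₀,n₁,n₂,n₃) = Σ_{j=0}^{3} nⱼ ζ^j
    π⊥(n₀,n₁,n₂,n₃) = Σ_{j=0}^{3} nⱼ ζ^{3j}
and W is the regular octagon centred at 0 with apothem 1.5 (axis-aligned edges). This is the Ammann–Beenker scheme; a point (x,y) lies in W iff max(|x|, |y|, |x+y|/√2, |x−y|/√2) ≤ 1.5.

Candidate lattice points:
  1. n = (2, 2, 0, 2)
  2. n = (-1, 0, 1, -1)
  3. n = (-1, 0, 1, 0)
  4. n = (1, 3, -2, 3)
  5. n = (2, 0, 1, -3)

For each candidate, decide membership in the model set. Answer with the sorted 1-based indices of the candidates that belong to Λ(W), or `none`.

Internal map: ζ^{3j} for j=0..3 gives (1,0), (−√2/2,√2/2), (0,−1), (√2/2,√2/2).
#1 (2, 2, 0, 2): internal (2.0000, 2.8284); octagon support 3.4142 vs apothem 1.5 → ∉ W
#2 (-1, 0, 1, -1): internal (-1.7071, -1.7071); octagon support 2.4142 vs apothem 1.5 → ∉ W
#3 (-1, 0, 1, 0): internal (-1.0000, -1.0000); octagon support 1.4142 vs apothem 1.5 → ∈ W
#4 (1, 3, -2, 3): internal (1.0000, 6.2426); octagon support 6.2426 vs apothem 1.5 → ∉ W
#5 (2, 0, 1, -3): internal (-0.1213, -3.1213); octagon support 3.1213 vs apothem 1.5 → ∉ W

3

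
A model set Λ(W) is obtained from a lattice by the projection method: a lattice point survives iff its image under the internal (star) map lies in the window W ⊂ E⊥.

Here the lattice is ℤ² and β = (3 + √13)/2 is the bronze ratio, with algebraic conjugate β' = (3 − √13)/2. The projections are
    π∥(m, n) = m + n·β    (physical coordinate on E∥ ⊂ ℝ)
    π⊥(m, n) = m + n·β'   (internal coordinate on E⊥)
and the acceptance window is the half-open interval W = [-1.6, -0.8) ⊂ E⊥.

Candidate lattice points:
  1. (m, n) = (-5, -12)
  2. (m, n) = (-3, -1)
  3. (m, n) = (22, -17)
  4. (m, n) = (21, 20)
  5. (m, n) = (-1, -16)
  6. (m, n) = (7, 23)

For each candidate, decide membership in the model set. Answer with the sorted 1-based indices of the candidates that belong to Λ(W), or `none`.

β' = (3−√13)/2 ≈ -0.302776.
candidate 1: (m,n)=(-5,-12) → π∥ = -5-12·β ≈ -44.633308, π⊥ = -5-12·β' ≈ -1.366692 ∈ [-1.6, -0.8) ⇒ IN Λ
candidate 2: (m,n)=(-3,-1) → π∥ = -3-1·β ≈ -6.302776, π⊥ = -3-1·β' ≈ -2.697224 ∉ [-1.6, -0.8) ⇒ out
candidate 3: (m,n)=(22,-17) → π∥ = 22-17·β ≈ -34.147186, π⊥ = 22-17·β' ≈ 27.147186 ∉ [-1.6, -0.8) ⇒ out
candidate 4: (m,n)=(21,20) → π∥ = 21+20·β ≈ 87.055513, π⊥ = 21+20·β' ≈ 14.944487 ∉ [-1.6, -0.8) ⇒ out
candidate 5: (m,n)=(-1,-16) → π∥ = -1-16·β ≈ -53.844410, π⊥ = -1-16·β' ≈ 3.844410 ∉ [-1.6, -0.8) ⇒ out
candidate 6: (m,n)=(7,23) → π∥ = 7+23·β ≈ 82.963840, π⊥ = 7+23·β' ≈ 0.036160 ∉ [-1.6, -0.8) ⇒ out

1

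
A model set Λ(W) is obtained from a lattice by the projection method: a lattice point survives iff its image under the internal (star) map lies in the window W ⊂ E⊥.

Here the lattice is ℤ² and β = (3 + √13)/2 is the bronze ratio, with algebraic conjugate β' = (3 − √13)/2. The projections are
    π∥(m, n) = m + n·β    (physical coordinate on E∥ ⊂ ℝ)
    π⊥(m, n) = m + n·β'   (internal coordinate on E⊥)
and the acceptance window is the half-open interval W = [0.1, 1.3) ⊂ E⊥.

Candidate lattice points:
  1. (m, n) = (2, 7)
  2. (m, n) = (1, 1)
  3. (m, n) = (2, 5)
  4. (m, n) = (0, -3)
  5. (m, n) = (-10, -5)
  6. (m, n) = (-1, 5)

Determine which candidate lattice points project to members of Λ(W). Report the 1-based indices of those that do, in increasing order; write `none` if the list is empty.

2, 3, 4

Compute β' = (3−√13)/2 = -0.30278, so π⊥(m,n) = m -0.30278·n.
[1] lift (2,7): star map gives -0.11943; window check 0.1 ≤ -0.11943 < 1.3 is false → out
[2] lift (1,1): star map gives 0.69722; window check 0.1 ≤ 0.69722 < 1.3 is true → IN Λ
[3] lift (2,5): star map gives 0.48612; window check 0.1 ≤ 0.48612 < 1.3 is true → IN Λ
[4] lift (0,-3): star map gives 0.90833; window check 0.1 ≤ 0.90833 < 1.3 is true → IN Λ
[5] lift (-10,-5): star map gives -8.48612; window check 0.1 ≤ -8.48612 < 1.3 is false → out
[6] lift (-1,5): star map gives -2.51388; window check 0.1 ≤ -2.51388 < 1.3 is false → out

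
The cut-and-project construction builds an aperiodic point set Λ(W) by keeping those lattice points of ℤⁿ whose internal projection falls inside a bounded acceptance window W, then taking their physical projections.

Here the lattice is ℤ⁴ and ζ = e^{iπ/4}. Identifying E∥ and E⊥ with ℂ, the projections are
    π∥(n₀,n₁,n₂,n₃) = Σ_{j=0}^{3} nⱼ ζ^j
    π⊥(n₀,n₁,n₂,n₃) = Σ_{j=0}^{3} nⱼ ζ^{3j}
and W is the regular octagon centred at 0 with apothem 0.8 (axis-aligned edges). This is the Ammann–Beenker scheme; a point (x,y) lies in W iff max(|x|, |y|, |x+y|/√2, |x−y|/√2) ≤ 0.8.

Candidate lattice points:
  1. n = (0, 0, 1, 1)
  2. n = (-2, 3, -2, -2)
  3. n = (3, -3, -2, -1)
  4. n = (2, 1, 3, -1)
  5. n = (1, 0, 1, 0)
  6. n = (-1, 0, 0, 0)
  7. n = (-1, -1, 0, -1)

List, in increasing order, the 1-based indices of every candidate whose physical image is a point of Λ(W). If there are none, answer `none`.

Internal map: ζ^{3j} for j=0..3 gives (1,0), (−√2/2,√2/2), (0,−1), (√2/2,√2/2).
candidate 1: n = (0, 0, 1, 1) → π⊥ ≈ (+0.7071, -0.2929); max(|x|,|y|,|x±y|/√2) = 0.7071 ≤ 0.8 ⇒ ∈ W
candidate 2: n = (-2, 3, -2, -2) → π⊥ ≈ (-5.5355, +2.7071); max(|x|,|y|,|x±y|/√2) = 5.8284 > 0.8 ⇒ ∉ W
candidate 3: n = (3, -3, -2, -1) → π⊥ ≈ (+4.4142, -0.8284); max(|x|,|y|,|x±y|/√2) = 4.4142 > 0.8 ⇒ ∉ W
candidate 4: n = (2, 1, 3, -1) → π⊥ ≈ (+0.5858, -3.0000); max(|x|,|y|,|x±y|/√2) = 3.0000 > 0.8 ⇒ ∉ W
candidate 5: n = (1, 0, 1, 0) → π⊥ ≈ (+1.0000, -1.0000); max(|x|,|y|,|x±y|/√2) = 1.4142 > 0.8 ⇒ ∉ W
candidate 6: n = (-1, 0, 0, 0) → π⊥ ≈ (-1.0000, +0.0000); max(|x|,|y|,|x±y|/√2) = 1.0000 > 0.8 ⇒ ∉ W
candidate 7: n = (-1, -1, 0, -1) → π⊥ ≈ (-1.0000, -1.4142); max(|x|,|y|,|x±y|/√2) = 1.7071 > 0.8 ⇒ ∉ W

1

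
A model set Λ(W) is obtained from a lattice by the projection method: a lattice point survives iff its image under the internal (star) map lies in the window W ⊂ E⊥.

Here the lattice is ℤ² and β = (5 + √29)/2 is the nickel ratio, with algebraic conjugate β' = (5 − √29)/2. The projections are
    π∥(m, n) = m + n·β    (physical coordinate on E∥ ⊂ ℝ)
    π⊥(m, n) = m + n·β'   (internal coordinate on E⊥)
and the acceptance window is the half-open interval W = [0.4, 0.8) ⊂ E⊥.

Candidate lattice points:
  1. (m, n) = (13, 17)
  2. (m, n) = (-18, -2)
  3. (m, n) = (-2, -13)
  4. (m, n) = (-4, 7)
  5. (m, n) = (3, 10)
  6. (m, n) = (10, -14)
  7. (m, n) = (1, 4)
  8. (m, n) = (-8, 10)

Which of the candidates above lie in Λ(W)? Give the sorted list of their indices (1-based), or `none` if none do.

3

Numerically β ≈ 5.1926 and β' = −1/β ≈ -0.1926.
[1] lift (13,17): star map gives 9.7261; window check 0.4 ≤ 9.7261 < 0.8 is false → out
[2] lift (-18,-2): star map gives -17.6148; window check 0.4 ≤ -17.6148 < 0.8 is false → out
[3] lift (-2,-13): star map gives 0.5036; window check 0.4 ≤ 0.5036 < 0.8 is true → IN Λ
[4] lift (-4,7): star map gives -5.3481; window check 0.4 ≤ -5.3481 < 0.8 is false → out
[5] lift (3,10): star map gives 1.0742; window check 0.4 ≤ 1.0742 < 0.8 is false → out
[6] lift (10,-14): star map gives 12.6962; window check 0.4 ≤ 12.6962 < 0.8 is false → out
[7] lift (1,4): star map gives 0.2297; window check 0.4 ≤ 0.2297 < 0.8 is false → out
[8] lift (-8,10): star map gives -9.9258; window check 0.4 ≤ -9.9258 < 0.8 is false → out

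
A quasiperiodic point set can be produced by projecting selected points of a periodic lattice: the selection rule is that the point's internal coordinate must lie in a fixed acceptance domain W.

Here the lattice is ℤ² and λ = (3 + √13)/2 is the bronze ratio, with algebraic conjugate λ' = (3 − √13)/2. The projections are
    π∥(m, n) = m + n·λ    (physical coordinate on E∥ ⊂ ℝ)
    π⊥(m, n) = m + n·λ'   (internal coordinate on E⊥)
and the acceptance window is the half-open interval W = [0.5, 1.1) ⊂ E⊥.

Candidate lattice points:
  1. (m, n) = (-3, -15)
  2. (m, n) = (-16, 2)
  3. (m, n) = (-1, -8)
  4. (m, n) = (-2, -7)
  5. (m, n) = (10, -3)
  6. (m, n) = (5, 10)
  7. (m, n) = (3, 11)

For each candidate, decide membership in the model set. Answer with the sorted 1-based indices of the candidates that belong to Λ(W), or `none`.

none

Compute λ' = (3−√13)/2 = -0.302776, so π⊥(m,n) = m -0.302776·n.
candidate 1: (m,n)=(-3,-15) → π∥ = -3-15·λ ≈ -52.541635, π⊥ = -3-15·λ' ≈ 1.541635 ∉ [0.5, 1.1) ⇒ out
candidate 2: (m,n)=(-16,2) → π∥ = -16+2·λ ≈ -9.394449, π⊥ = -16+2·λ' ≈ -16.605551 ∉ [0.5, 1.1) ⇒ out
candidate 3: (m,n)=(-1,-8) → π∥ = -1-8·λ ≈ -27.422205, π⊥ = -1-8·λ' ≈ 1.422205 ∉ [0.5, 1.1) ⇒ out
candidate 4: (m,n)=(-2,-7) → π∥ = -2-7·λ ≈ -25.119429, π⊥ = -2-7·λ' ≈ 0.119429 ∉ [0.5, 1.1) ⇒ out
candidate 5: (m,n)=(10,-3) → π∥ = 10-3·λ ≈ 0.091673, π⊥ = 10-3·λ' ≈ 10.908327 ∉ [0.5, 1.1) ⇒ out
candidate 6: (m,n)=(5,10) → π∥ = 5+10·λ ≈ 38.027756, π⊥ = 5+10·λ' ≈ 1.972244 ∉ [0.5, 1.1) ⇒ out
candidate 7: (m,n)=(3,11) → π∥ = 3+11·λ ≈ 39.330532, π⊥ = 3+11·λ' ≈ -0.330532 ∉ [0.5, 1.1) ⇒ out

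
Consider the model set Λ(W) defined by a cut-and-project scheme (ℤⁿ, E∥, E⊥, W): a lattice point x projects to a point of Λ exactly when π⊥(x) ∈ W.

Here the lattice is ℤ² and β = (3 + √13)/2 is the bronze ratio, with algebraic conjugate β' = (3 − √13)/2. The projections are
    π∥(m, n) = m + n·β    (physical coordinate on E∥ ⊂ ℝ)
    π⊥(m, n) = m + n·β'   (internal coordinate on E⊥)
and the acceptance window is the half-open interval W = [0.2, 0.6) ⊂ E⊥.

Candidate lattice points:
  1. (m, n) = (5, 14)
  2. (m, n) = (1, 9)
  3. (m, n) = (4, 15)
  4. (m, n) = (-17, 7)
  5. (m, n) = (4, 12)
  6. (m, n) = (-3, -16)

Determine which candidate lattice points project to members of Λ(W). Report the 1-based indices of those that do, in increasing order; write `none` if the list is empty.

5

Compute β' = (3−√13)/2 = -0.30278, so π⊥(m,n) = m -0.30278·n.
[1] lift (5,14): star map gives 0.76114; window check 0.2 ≤ 0.76114 < 0.6 is false → out
[2] lift (1,9): star map gives -1.72498; window check 0.2 ≤ -1.72498 < 0.6 is false → out
[3] lift (4,15): star map gives -0.54163; window check 0.2 ≤ -0.54163 < 0.6 is false → out
[4] lift (-17,7): star map gives -19.11943; window check 0.2 ≤ -19.11943 < 0.6 is false → out
[5] lift (4,12): star map gives 0.36669; window check 0.2 ≤ 0.36669 < 0.6 is true → IN Λ
[6] lift (-3,-16): star map gives 1.84441; window check 0.2 ≤ 1.84441 < 0.6 is false → out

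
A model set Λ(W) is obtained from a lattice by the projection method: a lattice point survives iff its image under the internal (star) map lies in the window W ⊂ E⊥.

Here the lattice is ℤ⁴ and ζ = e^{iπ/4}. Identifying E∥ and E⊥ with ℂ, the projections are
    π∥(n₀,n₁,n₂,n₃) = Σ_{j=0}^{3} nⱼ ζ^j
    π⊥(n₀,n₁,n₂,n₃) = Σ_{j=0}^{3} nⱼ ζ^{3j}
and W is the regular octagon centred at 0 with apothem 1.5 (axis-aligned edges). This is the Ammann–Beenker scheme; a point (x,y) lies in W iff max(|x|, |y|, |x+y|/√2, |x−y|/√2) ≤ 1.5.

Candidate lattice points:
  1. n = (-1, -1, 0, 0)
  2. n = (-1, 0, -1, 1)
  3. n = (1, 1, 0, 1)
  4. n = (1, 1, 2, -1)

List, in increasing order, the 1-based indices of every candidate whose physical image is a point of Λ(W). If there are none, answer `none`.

Internal map: ζ^{3j} for j=0..3 gives (1,0), (−√2/2,√2/2), (0,−1), (√2/2,√2/2).
#1 (-1, -1, 0, 0): internal (-0.29289, -0.70711); octagon support 0.70711 vs apothem 1.5 → ∈ W
#2 (-1, 0, -1, 1): internal (-0.29289, 1.70711); octagon support 1.70711 vs apothem 1.5 → ∉ W
#3 (1, 1, 0, 1): internal (1.00000, 1.41421); octagon support 1.70711 vs apothem 1.5 → ∉ W
#4 (1, 1, 2, -1): internal (-0.41421, -2.00000); octagon support 2.00000 vs apothem 1.5 → ∉ W

1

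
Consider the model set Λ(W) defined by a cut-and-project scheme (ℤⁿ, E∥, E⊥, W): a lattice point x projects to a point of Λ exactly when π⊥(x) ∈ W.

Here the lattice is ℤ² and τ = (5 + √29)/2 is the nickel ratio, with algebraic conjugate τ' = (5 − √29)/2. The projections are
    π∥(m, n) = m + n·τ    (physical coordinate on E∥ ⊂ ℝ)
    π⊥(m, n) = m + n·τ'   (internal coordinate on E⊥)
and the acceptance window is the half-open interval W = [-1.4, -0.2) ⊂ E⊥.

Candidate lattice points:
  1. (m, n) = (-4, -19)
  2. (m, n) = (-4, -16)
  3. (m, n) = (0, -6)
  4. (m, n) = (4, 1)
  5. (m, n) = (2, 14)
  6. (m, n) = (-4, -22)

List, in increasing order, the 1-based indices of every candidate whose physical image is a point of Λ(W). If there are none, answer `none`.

1, 2, 5

Numerically τ ≈ 5.19258 and τ' = −1/τ ≈ -0.19258.
[1] lift (-4,-19): star map gives -0.34093; window check -1.4 ≤ -0.34093 < -0.2 is true → IN Λ
[2] lift (-4,-16): star map gives -0.91868; window check -1.4 ≤ -0.91868 < -0.2 is true → IN Λ
[3] lift (0,-6): star map gives 1.15549; window check -1.4 ≤ 1.15549 < -0.2 is false → out
[4] lift (4,1): star map gives 3.80742; window check -1.4 ≤ 3.80742 < -0.2 is false → out
[5] lift (2,14): star map gives -0.69615; window check -1.4 ≤ -0.69615 < -0.2 is true → IN Λ
[6] lift (-4,-22): star map gives 0.23681; window check -1.4 ≤ 0.23681 < -0.2 is false → out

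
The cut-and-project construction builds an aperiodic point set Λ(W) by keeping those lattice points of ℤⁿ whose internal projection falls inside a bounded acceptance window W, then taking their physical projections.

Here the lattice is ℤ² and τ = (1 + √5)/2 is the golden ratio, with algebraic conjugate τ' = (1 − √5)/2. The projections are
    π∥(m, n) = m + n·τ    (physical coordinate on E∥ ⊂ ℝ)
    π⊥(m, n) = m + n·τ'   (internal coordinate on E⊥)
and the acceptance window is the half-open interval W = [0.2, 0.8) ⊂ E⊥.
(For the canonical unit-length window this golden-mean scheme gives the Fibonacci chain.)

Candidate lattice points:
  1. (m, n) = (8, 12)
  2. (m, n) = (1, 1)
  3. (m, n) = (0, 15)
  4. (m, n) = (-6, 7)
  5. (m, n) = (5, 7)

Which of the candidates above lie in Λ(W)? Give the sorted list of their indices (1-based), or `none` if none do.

1, 2, 5

Numerically τ ≈ 1.618034 and τ' = −1/τ ≈ -0.618034.
[1] lift (8,12): star map gives 0.583592; window check 0.2 ≤ 0.583592 < 0.8 is true → IN Λ
[2] lift (1,1): star map gives 0.381966; window check 0.2 ≤ 0.381966 < 0.8 is true → IN Λ
[3] lift (0,15): star map gives -9.270510; window check 0.2 ≤ -9.270510 < 0.8 is false → out
[4] lift (-6,7): star map gives -10.326238; window check 0.2 ≤ -10.326238 < 0.8 is false → out
[5] lift (5,7): star map gives 0.673762; window check 0.2 ≤ 0.673762 < 0.8 is true → IN Λ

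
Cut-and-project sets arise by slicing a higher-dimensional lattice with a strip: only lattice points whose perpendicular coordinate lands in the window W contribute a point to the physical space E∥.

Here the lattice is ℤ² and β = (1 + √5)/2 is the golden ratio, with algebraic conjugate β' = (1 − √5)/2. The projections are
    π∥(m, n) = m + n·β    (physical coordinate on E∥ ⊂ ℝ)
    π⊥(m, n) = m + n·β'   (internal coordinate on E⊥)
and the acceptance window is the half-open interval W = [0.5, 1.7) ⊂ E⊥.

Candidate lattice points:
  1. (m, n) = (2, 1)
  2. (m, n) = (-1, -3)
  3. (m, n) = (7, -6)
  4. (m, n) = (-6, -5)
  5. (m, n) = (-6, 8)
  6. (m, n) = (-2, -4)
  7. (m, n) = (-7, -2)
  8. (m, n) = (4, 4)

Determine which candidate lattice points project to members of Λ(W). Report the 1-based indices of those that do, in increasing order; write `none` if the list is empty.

β' = (1−√5)/2 ≈ -0.6180.
[1] lift (2,1): star map gives 1.3820; window check 0.5 ≤ 1.3820 < 1.7 is true → IN Λ
[2] lift (-1,-3): star map gives 0.8541; window check 0.5 ≤ 0.8541 < 1.7 is true → IN Λ
[3] lift (7,-6): star map gives 10.7082; window check 0.5 ≤ 10.7082 < 1.7 is false → out
[4] lift (-6,-5): star map gives -2.9098; window check 0.5 ≤ -2.9098 < 1.7 is false → out
[5] lift (-6,8): star map gives -10.9443; window check 0.5 ≤ -10.9443 < 1.7 is false → out
[6] lift (-2,-4): star map gives 0.4721; window check 0.5 ≤ 0.4721 < 1.7 is false → out
[7] lift (-7,-2): star map gives -5.7639; window check 0.5 ≤ -5.7639 < 1.7 is false → out
[8] lift (4,4): star map gives 1.5279; window check 0.5 ≤ 1.5279 < 1.7 is true → IN Λ

1, 2, 8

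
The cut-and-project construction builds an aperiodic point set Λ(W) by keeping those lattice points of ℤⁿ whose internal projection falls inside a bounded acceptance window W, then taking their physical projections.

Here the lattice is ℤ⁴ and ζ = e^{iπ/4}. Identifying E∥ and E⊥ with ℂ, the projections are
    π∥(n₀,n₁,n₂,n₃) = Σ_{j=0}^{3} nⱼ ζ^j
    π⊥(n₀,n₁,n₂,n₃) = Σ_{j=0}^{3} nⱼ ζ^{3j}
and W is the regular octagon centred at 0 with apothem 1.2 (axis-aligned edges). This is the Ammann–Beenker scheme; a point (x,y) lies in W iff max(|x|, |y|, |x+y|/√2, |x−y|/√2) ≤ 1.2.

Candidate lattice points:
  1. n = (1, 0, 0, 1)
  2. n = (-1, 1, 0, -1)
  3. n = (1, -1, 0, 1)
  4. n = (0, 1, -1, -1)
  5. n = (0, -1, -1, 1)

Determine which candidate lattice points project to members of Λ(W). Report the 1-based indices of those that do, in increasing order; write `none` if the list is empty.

π⊥(n) = n₀ + n₁ζ³ + n₂ζ⁶ + n₃ζ⁹ where ζ = e^{iπ/4}.
candidate 1: n = (1, 0, 0, 1) → π⊥ ≈ (+1.70711, +0.70711); max(|x|,|y|,|x±y|/√2) = 1.70711 > 1.2 ⇒ ∉ W
candidate 2: n = (-1, 1, 0, -1) → π⊥ ≈ (-2.41421, +0.00000); max(|x|,|y|,|x±y|/√2) = 2.41421 > 1.2 ⇒ ∉ W
candidate 3: n = (1, -1, 0, 1) → π⊥ ≈ (+2.41421, +0.00000); max(|x|,|y|,|x±y|/√2) = 2.41421 > 1.2 ⇒ ∉ W
candidate 4: n = (0, 1, -1, -1) → π⊥ ≈ (-1.41421, +1.00000); max(|x|,|y|,|x±y|/√2) = 1.70711 > 1.2 ⇒ ∉ W
candidate 5: n = (0, -1, -1, 1) → π⊥ ≈ (+1.41421, +1.00000); max(|x|,|y|,|x±y|/√2) = 1.70711 > 1.2 ⇒ ∉ W

none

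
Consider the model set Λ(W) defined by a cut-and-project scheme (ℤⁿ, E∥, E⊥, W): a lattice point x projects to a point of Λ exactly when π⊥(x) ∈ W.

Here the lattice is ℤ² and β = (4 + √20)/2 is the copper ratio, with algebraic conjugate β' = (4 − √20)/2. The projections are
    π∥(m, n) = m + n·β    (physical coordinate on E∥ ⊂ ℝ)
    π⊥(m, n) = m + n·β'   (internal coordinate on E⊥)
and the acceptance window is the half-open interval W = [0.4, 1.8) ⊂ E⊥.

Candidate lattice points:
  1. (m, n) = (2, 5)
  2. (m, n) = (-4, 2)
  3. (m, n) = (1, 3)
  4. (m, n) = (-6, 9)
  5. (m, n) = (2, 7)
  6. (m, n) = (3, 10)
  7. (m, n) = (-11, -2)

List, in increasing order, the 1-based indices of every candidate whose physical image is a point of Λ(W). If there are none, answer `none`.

Numerically β ≈ 4.236068 and β' = −1/β ≈ -0.236068.
candidate 1: (m,n)=(2,5) → π∥ = 2+5·β ≈ 23.180340, π⊥ = 2+5·β' ≈ 0.819660 ∈ [0.4, 1.8) ⇒ IN Λ
candidate 2: (m,n)=(-4,2) → π∥ = -4+2·β ≈ 4.472136, π⊥ = -4+2·β' ≈ -4.472136 ∉ [0.4, 1.8) ⇒ out
candidate 3: (m,n)=(1,3) → π∥ = 1+3·β ≈ 13.708204, π⊥ = 1+3·β' ≈ 0.291796 ∉ [0.4, 1.8) ⇒ out
candidate 4: (m,n)=(-6,9) → π∥ = -6+9·β ≈ 32.124612, π⊥ = -6+9·β' ≈ -8.124612 ∉ [0.4, 1.8) ⇒ out
candidate 5: (m,n)=(2,7) → π∥ = 2+7·β ≈ 31.652476, π⊥ = 2+7·β' ≈ 0.347524 ∉ [0.4, 1.8) ⇒ out
candidate 6: (m,n)=(3,10) → π∥ = 3+10·β ≈ 45.360680, π⊥ = 3+10·β' ≈ 0.639320 ∈ [0.4, 1.8) ⇒ IN Λ
candidate 7: (m,n)=(-11,-2) → π∥ = -11-2·β ≈ -19.472136, π⊥ = -11-2·β' ≈ -10.527864 ∉ [0.4, 1.8) ⇒ out

1, 6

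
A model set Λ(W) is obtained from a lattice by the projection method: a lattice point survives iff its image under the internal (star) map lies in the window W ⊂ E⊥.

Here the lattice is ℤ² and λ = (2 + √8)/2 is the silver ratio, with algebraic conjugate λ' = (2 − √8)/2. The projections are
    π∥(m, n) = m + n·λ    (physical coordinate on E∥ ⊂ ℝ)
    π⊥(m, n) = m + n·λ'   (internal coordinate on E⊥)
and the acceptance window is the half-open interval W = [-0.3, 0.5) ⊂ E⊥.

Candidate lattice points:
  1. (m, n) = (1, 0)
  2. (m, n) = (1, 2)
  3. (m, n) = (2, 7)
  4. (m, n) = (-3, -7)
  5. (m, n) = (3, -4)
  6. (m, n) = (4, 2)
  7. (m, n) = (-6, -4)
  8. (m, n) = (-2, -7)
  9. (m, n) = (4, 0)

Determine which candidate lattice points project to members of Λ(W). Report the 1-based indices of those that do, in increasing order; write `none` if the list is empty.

λ' = (2−√8)/2 ≈ -0.414214.
#1 (1,0): internal coord 1 + (0)·λ' = +1.000000; +1.000000 ∉ [-0.3, 0.5) → out
#2 (1,2): internal coord 1 + (2)·λ' = +0.171573; +0.171573 ∈ [-0.3, 0.5) → IN Λ
#3 (2,7): internal coord 2 + (7)·λ' = -0.899495; -0.899495 ∉ [-0.3, 0.5) → out
#4 (-3,-7): internal coord -3 + (-7)·λ' = -0.100505; -0.100505 ∈ [-0.3, 0.5) → IN Λ
#5 (3,-4): internal coord 3 + (-4)·λ' = +4.656854; +4.656854 ∉ [-0.3, 0.5) → out
#6 (4,2): internal coord 4 + (2)·λ' = +3.171573; +3.171573 ∉ [-0.3, 0.5) → out
#7 (-6,-4): internal coord -6 + (-4)·λ' = -4.343146; -4.343146 ∉ [-0.3, 0.5) → out
#8 (-2,-7): internal coord -2 + (-7)·λ' = +0.899495; +0.899495 ∉ [-0.3, 0.5) → out
#9 (4,0): internal coord 4 + (0)·λ' = +4.000000; +4.000000 ∉ [-0.3, 0.5) → out

2, 4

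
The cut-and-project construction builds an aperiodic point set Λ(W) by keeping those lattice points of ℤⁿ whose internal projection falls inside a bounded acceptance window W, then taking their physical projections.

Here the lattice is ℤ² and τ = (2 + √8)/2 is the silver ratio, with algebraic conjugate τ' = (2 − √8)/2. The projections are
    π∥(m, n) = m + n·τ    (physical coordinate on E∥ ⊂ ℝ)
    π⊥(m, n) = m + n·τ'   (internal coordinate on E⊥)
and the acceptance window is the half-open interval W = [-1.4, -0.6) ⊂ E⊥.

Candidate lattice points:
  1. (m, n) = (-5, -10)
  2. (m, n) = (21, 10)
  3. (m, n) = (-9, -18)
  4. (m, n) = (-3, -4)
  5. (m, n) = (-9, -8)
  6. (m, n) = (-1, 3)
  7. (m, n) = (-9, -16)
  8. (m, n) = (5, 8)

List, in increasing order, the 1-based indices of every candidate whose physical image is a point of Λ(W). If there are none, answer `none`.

Numerically τ ≈ 2.41421 and τ' = −1/τ ≈ -0.41421.
#1 (-5,-10): internal coord -5 + (-10)·τ' = -0.85786; -0.85786 ∈ [-1.4, -0.6) → IN Λ
#2 (21,10): internal coord 21 + (10)·τ' = +16.85786; +16.85786 ∉ [-1.4, -0.6) → out
#3 (-9,-18): internal coord -9 + (-18)·τ' = -1.54416; -1.54416 ∉ [-1.4, -0.6) → out
#4 (-3,-4): internal coord -3 + (-4)·τ' = -1.34315; -1.34315 ∈ [-1.4, -0.6) → IN Λ
#5 (-9,-8): internal coord -9 + (-8)·τ' = -5.68629; -5.68629 ∉ [-1.4, -0.6) → out
#6 (-1,3): internal coord -1 + (3)·τ' = -2.24264; -2.24264 ∉ [-1.4, -0.6) → out
#7 (-9,-16): internal coord -9 + (-16)·τ' = -2.37258; -2.37258 ∉ [-1.4, -0.6) → out
#8 (5,8): internal coord 5 + (8)·τ' = +1.68629; +1.68629 ∉ [-1.4, -0.6) → out

1, 4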